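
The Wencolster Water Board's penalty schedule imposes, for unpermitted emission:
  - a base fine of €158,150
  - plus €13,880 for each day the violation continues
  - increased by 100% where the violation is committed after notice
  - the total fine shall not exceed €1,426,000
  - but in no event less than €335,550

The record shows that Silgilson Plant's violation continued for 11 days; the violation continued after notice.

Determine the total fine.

Per-day component: 11 × €13,880 = €152,680
Base plus per-day: €158,150 + €152,680 = €310,830
Enhancement: 100% of €310,830 = €310,830
Enhanced fine: €310,830 + €310,830 = €621,660
Cap at €1,426,000: €621,660 is within the cap, no reduction.
Minimum €335,550: €621,660 meets the minimum, no increase.

Civil penalty: €621,660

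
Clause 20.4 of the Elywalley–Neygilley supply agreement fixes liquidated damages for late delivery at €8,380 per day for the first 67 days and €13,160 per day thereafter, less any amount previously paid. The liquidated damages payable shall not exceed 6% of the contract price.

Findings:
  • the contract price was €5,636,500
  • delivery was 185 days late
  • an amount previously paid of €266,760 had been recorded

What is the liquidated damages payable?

€338,190

First 67 days: 67 × €8,380 = €561,460
Remaining days: (185 − 67) × €13,160 = €1,552,880
Accrued per-day damages: €561,460 + €1,552,880 = €2,114,340
Less amount previously paid: €2,114,340 − €266,760 = €1,847,580
Cap: 6% of €5,636,500 = €338,190
Cap at €338,190: €1,847,580 exceeds the cap → €338,190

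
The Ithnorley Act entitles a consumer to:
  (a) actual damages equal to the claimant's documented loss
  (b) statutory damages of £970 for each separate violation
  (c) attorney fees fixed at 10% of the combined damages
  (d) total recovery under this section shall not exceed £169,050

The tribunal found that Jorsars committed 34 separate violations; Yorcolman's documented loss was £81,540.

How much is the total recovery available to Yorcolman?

Statutory damages: 34 × £970 = £32,980
Combined damages: £81,540 + £32,980 = £114,520
Attorney fees: 10% of £114,520 = £11,452
Total before cap: £114,520 + £11,452 = £125,972
Cap at £169,050: £125,972 is within the cap, no reduction.

Total recovery: £125,972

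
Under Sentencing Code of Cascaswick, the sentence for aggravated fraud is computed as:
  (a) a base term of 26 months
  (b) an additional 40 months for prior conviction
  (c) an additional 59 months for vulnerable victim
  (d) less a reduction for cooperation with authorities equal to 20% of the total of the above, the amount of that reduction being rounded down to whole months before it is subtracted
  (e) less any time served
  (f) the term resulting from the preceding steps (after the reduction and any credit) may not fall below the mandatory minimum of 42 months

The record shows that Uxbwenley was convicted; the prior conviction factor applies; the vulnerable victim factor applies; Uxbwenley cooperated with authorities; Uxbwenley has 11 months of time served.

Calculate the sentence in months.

Prior conviction enhancement: +40 months
Vulnerable victim enhancement: +59 months
Adjusted term: 26 months + 40 months + 59 months = 125 months
Cooperation with authorities reduction: 20% of 125 months = 25 months (rounded down)
After reduction: 125 − 25 = 100 months
Less time served: 100 months − 11 months = 89 months
Minimum 42 months: 89 months meets the minimum, no increase.

89 months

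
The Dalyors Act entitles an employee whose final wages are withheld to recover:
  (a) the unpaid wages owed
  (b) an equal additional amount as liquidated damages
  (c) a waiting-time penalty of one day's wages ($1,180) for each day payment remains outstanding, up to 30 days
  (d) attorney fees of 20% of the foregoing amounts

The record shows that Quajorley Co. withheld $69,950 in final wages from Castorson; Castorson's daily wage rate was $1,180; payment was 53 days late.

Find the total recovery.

$210,360

Liquidated damages (equal amount): $69,950
Penalty days: min(53, 30) = 30
Waiting-time penalty: 30 × $1,180 = $35,400
Subtotal: $69,950 + $69,950 + $35,400 = $175,300
Attorney fees: 20% of $175,300 = $35,060
Total award: $175,300 + $35,060 = $210,360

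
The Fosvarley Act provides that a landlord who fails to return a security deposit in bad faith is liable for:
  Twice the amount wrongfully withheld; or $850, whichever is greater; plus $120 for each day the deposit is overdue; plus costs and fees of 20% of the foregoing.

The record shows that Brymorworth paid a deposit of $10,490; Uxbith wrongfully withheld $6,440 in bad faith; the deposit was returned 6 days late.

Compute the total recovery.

$16,320

Doubled: 2 × $6,440 = $12,880
Minimum $850: $12,880 meets the minimum, no increase.
Late-return penalty: 6 × $120 = $720
Damages plus late penalty: $12,880 + $720 = $13,600
Costs and fees: 20% of $13,600 = $2,720
Total recovery: $13,600 + $2,720 = $16,320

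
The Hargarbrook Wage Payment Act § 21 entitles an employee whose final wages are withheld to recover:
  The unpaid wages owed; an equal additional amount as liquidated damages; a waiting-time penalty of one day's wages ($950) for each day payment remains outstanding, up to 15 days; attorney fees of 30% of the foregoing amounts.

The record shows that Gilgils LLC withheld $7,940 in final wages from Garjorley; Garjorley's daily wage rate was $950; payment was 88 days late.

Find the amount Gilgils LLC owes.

Liquidated damages (equal amount): $7,940
Penalty days: min(88, 15) = 15
Waiting-time penalty: 15 × $950 = $14,250
Subtotal: $7,940 + $7,940 + $14,250 = $30,130
Attorney fees: 30% of $30,130 = $9,039
Total award: $30,130 + $9,039 = $39,169

Total award: $39,169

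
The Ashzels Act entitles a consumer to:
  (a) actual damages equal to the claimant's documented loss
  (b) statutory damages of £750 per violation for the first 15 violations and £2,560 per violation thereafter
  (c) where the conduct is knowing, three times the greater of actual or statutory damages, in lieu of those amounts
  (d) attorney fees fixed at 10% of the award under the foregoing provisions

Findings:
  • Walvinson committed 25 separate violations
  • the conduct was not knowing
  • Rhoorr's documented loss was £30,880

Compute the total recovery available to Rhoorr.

£74,503

First 15 violations: 15 × £750 = £11,250
Remaining violations: (25 − 15) × £2,560 = £25,600
Statutory damages: £11,250 + £25,600 = £36,850
Conduct not knowing: the in-lieu enhancement does not apply.
Actual plus statutory damages: £30,880 + £36,850 = £67,730
Attorney fees: 10% of £67,730 = £6,773
Total recovery: £67,730 + £6,773 = £74,503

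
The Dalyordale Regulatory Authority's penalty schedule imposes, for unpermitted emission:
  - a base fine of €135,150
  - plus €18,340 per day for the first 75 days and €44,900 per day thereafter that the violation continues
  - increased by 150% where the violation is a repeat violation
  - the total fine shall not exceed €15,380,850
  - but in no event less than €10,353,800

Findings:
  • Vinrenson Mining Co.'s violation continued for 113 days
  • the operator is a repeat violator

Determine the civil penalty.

Civil penalty: €10,353,800

First 75 days: 75 × €18,340 = €1,375,500
Remaining days: (113 − 75) × €44,900 = €1,706,200
Per-day component: €1,375,500 + €1,706,200 = €3,081,700
Base plus per-day: €135,150 + €3,081,700 = €3,216,850
Enhancement: 150% of €3,216,850 = €4,825,275
Enhanced fine: €3,216,850 + €4,825,275 = €8,042,125
Cap at €15,380,850: €8,042,125 is within the cap, no reduction.
Minimum €10,353,800: €8,042,125 is below the minimum → €10,353,800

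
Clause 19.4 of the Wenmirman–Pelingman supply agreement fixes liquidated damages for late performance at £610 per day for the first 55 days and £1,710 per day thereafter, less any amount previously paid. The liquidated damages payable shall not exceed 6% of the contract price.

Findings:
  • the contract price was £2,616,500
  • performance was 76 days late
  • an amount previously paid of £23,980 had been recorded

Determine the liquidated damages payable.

First 55 days: 55 × £610 = £33,550
Remaining days: (76 − 55) × £1,710 = £35,910
Accrued per-day damages: £33,550 + £35,910 = £69,460
Less amount previously paid: £69,460 − £23,980 = £45,480
Cap: 6% of £2,616,500 = £156,990
Cap at £156,990: £45,480 is within the cap, no reduction.

£45,480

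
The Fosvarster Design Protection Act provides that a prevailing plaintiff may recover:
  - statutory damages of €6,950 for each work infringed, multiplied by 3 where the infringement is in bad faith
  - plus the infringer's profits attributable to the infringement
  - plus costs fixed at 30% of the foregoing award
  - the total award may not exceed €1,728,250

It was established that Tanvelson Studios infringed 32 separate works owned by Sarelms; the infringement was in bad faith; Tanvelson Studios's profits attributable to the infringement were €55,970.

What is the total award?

Statutory damages: 32 × €6,950 = €222,400
Trebled: 3 × €222,400 = €667,200
Combined award: €667,200 + €55,970 = €723,170
Costs: 30% of €723,170 = €216,951
Award plus costs: €723,170 + €216,951 = €940,121
Cap at €1,728,250: €940,121 is within the cap, no reduction.

€940,121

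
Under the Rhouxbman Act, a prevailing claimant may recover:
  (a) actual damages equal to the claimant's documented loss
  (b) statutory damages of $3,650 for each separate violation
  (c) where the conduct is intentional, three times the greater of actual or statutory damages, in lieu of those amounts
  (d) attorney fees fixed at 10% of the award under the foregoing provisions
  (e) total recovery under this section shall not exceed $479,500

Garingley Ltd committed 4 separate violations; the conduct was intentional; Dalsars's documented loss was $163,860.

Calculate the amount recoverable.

Statutory damages: 4 × $3,650 = $14,600
Greater of actual damages ($163,860) or statutory damages ($14,600): $163,860
Trebled: 3 × $163,860 = $491,580
Attorney fees: 10% of $491,580 = $49,158
Total before cap: $491,580 + $49,158 = $540,738
Cap at $479,500: $540,738 exceeds the cap → $479,500

$479,500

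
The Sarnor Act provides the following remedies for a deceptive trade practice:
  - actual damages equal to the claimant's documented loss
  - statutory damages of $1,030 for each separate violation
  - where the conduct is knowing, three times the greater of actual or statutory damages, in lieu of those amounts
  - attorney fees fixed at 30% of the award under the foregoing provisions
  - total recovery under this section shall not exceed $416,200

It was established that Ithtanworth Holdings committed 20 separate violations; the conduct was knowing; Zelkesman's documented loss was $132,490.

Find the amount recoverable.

Statutory damages: 20 × $1,030 = $20,600
Greater of actual damages ($132,490) or statutory damages ($20,600): $132,490
Trebled: 3 × $132,490 = $397,470
Attorney fees: 30% of $397,470 = $119,241
Total before cap: $397,470 + $119,241 = $516,711
Cap at $416,200: $516,711 exceeds the cap → $416,200

$416,200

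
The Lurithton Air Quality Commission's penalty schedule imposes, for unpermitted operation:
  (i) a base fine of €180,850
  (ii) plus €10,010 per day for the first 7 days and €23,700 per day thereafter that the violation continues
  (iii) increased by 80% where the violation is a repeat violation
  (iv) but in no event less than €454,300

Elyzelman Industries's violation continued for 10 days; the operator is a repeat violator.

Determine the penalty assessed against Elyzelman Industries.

First 7 days: 7 × €10,010 = €70,070
Remaining days: (10 − 7) × €23,700 = €71,100
Per-day component: €70,070 + €71,100 = €141,170
Base plus per-day: €180,850 + €141,170 = €322,020
Enhancement: 80% of €322,020 = €257,616
Enhanced fine: €322,020 + €257,616 = €579,636
Minimum €454,300: €579,636 meets the minimum, no increase.

€579,636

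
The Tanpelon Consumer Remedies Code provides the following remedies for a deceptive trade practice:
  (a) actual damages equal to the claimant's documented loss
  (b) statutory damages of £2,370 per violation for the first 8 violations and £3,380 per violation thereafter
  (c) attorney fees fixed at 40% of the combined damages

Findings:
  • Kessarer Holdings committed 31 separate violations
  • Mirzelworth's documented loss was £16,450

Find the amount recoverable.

£158,410

First 8 violations: 8 × £2,370 = £18,960
Remaining violations: (31 − 8) × £3,380 = £77,740
Statutory damages: £18,960 + £77,740 = £96,700
Combined damages: £16,450 + £96,700 = £113,150
Attorney fees: 40% of £113,150 = £45,260
Total recovery: £113,150 + £45,260 = £158,410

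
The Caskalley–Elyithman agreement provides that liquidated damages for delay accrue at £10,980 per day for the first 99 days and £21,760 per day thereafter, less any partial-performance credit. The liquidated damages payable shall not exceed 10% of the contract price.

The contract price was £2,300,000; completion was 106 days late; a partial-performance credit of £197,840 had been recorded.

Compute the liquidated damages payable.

First 99 days: 99 × £10,980 = £1,087,020
Remaining days: (106 − 99) × £21,760 = £152,320
Accrued per-day damages: £1,087,020 + £152,320 = £1,239,340
Less partial-performance credit: £1,239,340 − £197,840 = £1,041,500
Cap: 10% of £2,300,000 = £230,000
Cap at £230,000: £1,041,500 exceeds the cap → £230,000

£230,000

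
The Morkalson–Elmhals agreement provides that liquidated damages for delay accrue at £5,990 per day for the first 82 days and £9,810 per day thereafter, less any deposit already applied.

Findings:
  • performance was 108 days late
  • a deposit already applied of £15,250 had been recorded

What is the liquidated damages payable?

£730,990

First 82 days: 82 × £5,990 = £491,180
Remaining days: (108 − 82) × £9,810 = £255,060
Accrued per-day damages: £491,180 + £255,060 = £746,240
Less deposit already applied: £746,240 − £15,250 = £730,990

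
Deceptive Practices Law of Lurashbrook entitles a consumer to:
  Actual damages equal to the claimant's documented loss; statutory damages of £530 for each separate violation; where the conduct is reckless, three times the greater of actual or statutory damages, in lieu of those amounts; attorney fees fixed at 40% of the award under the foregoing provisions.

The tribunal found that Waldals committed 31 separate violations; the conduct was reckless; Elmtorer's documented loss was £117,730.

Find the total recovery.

Total recovery: £494,466

Statutory damages: 31 × £530 = £16,430
Greater of actual damages (£117,730) or statutory damages (£16,430): £117,730
Trebled: 3 × £117,730 = £353,190
Attorney fees: 40% of £353,190 = £141,276
Total recovery: £353,190 + £141,276 = £494,466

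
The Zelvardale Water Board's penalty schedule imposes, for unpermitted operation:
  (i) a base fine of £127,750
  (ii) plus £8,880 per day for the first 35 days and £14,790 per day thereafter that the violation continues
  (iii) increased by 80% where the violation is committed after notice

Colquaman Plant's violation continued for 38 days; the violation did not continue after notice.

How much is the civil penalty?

Civil penalty: £482,920

First 35 days: 35 × £8,880 = £310,800
Remaining days: (38 − 35) × £14,790 = £44,370
Per-day component: £310,800 + £44,370 = £355,170
Base plus per-day: £127,750 + £355,170 = £482,920
The violation did not continue after notice: no 80% increase.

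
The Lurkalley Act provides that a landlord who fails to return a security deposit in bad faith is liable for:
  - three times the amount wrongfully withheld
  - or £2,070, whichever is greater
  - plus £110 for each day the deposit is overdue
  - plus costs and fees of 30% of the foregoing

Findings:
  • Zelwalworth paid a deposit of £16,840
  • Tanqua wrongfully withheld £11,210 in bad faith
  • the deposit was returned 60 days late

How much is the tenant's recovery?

Trebled: 3 × £11,210 = £33,630
Minimum £2,070: £33,630 meets the minimum, no increase.
Late-return penalty: 60 × £110 = £6,600
Damages plus late penalty: £33,630 + £6,600 = £40,230
Costs and fees: 30% of £40,230 = £12,069
Total recovery: £40,230 + £12,069 = £52,299

£52,299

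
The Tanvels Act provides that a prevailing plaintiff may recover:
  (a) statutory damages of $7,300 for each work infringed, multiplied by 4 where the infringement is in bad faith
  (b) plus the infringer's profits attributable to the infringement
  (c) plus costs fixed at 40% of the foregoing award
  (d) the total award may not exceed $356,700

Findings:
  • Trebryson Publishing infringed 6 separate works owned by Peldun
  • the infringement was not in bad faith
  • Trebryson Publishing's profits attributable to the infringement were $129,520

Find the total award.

Statutory damages: 6 × $7,300 = $43,800
Infringement not in bad faith: no ×4 enhancement.
Combined award: $43,800 + $129,520 = $173,320
Costs: 40% of $173,320 = $69,328
Award plus costs: $173,320 + $69,328 = $242,648
Cap at $356,700: $242,648 is within the cap, no reduction.

$242,648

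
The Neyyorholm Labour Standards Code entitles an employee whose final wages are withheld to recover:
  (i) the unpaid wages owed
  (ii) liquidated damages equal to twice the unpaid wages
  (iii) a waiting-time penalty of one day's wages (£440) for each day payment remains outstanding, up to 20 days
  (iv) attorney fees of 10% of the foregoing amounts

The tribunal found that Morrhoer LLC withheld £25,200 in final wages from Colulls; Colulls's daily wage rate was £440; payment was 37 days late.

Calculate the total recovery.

£92,840

Doubled: 2 × £25,200 = £50,400
Penalty days: min(37, 20) = 20
Waiting-time penalty: 20 × £440 = £8,800
Subtotal: £25,200 + £50,400 + £8,800 = £84,400
Attorney fees: 10% of £84,400 = £8,440
Total award: £84,400 + £8,440 = £92,840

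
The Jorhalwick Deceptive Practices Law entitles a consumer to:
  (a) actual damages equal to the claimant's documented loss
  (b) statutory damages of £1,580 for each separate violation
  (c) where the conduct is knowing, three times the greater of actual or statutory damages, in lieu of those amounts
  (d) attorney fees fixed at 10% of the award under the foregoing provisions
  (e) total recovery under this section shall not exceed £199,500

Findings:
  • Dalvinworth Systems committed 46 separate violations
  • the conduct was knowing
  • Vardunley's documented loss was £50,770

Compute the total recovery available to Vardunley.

Statutory damages: 46 × £1,580 = £72,680
Greater of actual damages (£50,770) or statutory damages (£72,680): £72,680
Trebled: 3 × £72,680 = £218,040
Attorney fees: 10% of £218,040 = £21,804
Total before cap: £218,040 + £21,804 = £239,844
Cap at £199,500: £239,844 exceeds the cap → £199,500

£199,500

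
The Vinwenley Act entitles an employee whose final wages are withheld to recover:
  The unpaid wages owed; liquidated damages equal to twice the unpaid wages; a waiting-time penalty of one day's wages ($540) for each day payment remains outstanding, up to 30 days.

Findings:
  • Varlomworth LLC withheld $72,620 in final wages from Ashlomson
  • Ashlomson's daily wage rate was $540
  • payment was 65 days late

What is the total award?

Doubled: 2 × $72,620 = $145,240
Penalty days: min(65, 30) = 30
Waiting-time penalty: 30 × $540 = $16,200
Total award: $72,620 + $145,240 + $16,200 = $234,060

Total award: $234,060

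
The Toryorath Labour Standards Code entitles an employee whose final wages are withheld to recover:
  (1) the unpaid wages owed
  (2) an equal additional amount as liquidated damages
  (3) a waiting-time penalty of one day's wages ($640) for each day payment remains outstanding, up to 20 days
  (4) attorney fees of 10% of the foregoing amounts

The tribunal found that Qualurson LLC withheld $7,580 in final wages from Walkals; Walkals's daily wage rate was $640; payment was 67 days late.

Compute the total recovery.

Liquidated damages (equal amount): $7,580
Penalty days: min(67, 20) = 20
Waiting-time penalty: 20 × $640 = $12,800
Subtotal: $7,580 + $7,580 + $12,800 = $27,960
Attorney fees: 10% of $27,960 = $2,796
Total award: $27,960 + $2,796 = $30,756

$30,756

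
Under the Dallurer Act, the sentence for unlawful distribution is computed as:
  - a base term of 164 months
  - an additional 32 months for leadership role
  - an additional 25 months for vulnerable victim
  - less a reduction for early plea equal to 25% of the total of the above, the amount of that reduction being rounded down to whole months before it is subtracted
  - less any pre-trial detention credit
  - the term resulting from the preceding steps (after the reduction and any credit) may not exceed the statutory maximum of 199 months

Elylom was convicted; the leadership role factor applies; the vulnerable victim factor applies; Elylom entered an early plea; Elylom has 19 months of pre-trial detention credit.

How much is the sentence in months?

Leadership role enhancement: +32 months
Vulnerable victim enhancement: +25 months
Adjusted term: 164 months + 32 months + 25 months = 221 months
Early plea reduction: 25% of 221 months = 55 months (rounded down)
After reduction: 221 − 55 = 166 months
Less pre-trial detention credit: 166 months − 19 months = 147 months
Cap at 199 months: 147 months is within the cap, no reduction.

147 months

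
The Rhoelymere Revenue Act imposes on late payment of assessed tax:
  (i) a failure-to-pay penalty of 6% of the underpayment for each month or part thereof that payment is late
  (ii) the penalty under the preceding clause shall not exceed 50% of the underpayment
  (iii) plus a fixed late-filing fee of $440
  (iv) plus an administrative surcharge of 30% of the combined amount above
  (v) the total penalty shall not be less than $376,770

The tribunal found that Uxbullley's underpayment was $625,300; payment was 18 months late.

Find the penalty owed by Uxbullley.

$407,017

Accrued rate: 6% × 18 = 108%, capped at 50% → 50%
Failure-to-pay penalty: 50% of $625,300 = $312,650
Penalty before surcharge: $312,650 + $440 = $313,090
Administrative surcharge: 30% of $313,090 = $93,927
Total penalty: $313,090 + $93,927 = $407,017
Minimum $376,770: $407,017 meets the minimum, no increase.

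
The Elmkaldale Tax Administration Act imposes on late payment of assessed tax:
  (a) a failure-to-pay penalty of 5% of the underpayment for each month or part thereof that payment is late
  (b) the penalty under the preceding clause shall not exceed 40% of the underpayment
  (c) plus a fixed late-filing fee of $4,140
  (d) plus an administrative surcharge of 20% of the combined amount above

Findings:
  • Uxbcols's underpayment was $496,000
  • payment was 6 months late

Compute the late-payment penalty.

Penalty: $183,528

Accrued rate: 5% × 6 = 30%, capped at 40% → 30%
Failure-to-pay penalty: 30% of $496,000 = $148,800
Penalty before surcharge: $148,800 + $4,140 = $152,940
Administrative surcharge: 20% of $152,940 = $30,588
Total penalty: $152,940 + $30,588 = $183,528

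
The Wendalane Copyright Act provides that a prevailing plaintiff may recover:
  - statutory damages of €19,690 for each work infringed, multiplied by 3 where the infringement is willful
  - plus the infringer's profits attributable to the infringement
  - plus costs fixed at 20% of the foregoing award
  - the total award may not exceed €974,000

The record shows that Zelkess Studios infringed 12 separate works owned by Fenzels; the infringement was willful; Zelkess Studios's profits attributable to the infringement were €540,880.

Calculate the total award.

Statutory damages: 12 × €19,690 = €236,280
Trebled: 3 × €236,280 = €708,840
Combined award: €708,840 + €540,880 = €1,249,720
Costs: 20% of €1,249,720 = €249,944
Award plus costs: €1,249,720 + €249,944 = €1,499,664
Cap at €974,000: €1,499,664 exceeds the cap → €974,000

€974,000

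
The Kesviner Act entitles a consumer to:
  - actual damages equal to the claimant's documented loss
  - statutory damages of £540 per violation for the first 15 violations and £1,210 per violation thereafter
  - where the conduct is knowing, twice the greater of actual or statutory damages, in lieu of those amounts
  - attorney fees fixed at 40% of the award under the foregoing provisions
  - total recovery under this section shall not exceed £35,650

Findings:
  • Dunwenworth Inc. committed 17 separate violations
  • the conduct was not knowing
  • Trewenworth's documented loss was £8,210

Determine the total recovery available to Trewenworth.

£26,222

First 15 violations: 15 × £540 = £8,100
Remaining violations: (17 − 15) × £1,210 = £2,420
Statutory damages: £8,100 + £2,420 = £10,520
Conduct not knowing: the in-lieu enhancement does not apply.
Actual plus statutory damages: £8,210 + £10,520 = £18,730
Attorney fees: 40% of £18,730 = £7,492
Total before cap: £18,730 + £7,492 = £26,222
Cap at £35,650: £26,222 is within the cap, no reduction.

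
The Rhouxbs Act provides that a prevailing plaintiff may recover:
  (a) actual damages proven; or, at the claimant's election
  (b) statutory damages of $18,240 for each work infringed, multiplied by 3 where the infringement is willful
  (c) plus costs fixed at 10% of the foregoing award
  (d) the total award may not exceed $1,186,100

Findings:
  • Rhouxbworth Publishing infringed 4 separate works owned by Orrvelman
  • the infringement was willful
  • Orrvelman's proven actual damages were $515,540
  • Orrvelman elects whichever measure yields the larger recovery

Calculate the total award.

Award: $567,094

Statutory damages: 4 × $18,240 = $72,960
Trebled: 3 × $72,960 = $218,880
Greater of actual damages ($515,540) or enhanced statutory damages ($218,880): $515,540
Costs: 10% of $515,540 = $51,554
Award plus costs: $515,540 + $51,554 = $567,094
Cap at $1,186,100: $567,094 is within the cap, no reduction.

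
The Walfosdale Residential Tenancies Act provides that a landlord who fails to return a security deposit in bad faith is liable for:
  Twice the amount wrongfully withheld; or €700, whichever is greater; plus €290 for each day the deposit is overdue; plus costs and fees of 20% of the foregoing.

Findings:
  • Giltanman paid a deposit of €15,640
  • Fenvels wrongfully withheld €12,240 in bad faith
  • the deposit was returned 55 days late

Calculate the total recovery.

Doubled: 2 × €12,240 = €24,480
Minimum €700: €24,480 meets the minimum, no increase.
Late-return penalty: 55 × €290 = €15,950
Damages plus late penalty: €24,480 + €15,950 = €40,430
Costs and fees: 20% of €40,430 = €8,086
Total recovery: €40,430 + €8,086 = €48,516

€48,516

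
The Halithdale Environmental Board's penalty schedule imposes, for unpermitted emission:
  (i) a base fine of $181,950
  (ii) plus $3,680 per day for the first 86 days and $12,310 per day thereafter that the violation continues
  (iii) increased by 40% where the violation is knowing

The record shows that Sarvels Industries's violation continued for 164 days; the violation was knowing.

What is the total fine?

First 86 days: 86 × $3,680 = $316,480
Remaining days: (164 − 86) × $12,310 = $960,180
Per-day component: $316,480 + $960,180 = $1,276,660
Base plus per-day: $181,950 + $1,276,660 = $1,458,610
Enhancement: 40% of $1,458,610 = $583,444
Enhanced fine: $1,458,610 + $583,444 = $2,042,054

Civil penalty: $2,042,054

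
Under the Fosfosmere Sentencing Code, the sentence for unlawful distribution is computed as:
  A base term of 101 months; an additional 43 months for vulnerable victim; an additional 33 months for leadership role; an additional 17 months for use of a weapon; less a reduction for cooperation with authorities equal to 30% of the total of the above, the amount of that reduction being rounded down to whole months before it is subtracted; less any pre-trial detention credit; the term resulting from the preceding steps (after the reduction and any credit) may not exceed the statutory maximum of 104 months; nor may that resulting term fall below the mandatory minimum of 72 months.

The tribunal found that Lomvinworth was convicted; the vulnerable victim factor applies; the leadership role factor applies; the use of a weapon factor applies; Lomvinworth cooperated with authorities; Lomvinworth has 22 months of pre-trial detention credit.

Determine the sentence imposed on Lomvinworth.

104 months

Vulnerable victim enhancement: +43 months
Leadership role enhancement: +33 months
Use of a weapon enhancement: +17 months
Adjusted term: 101 months + 43 months + 33 months + 17 months = 194 months
Cooperation with authorities reduction: 30% of 194 months = 58 months (rounded down)
After reduction: 194 − 58 = 136 months
Less pre-trial detention credit: 136 months − 22 months = 114 months
Cap at 104 months: 114 months exceeds the cap → 104 months
Minimum 72 months: 104 months meets the minimum, no increase.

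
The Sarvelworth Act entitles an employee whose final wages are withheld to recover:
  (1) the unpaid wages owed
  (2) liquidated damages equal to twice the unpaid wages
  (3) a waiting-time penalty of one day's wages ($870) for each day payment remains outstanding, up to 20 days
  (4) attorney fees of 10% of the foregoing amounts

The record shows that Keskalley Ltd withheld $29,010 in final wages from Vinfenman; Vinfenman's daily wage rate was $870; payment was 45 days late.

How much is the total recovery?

Total award: $114,873

Doubled: 2 × $29,010 = $58,020
Penalty days: min(45, 20) = 20
Waiting-time penalty: 20 × $870 = $17,400
Subtotal: $29,010 + $58,020 + $17,400 = $104,430
Attorney fees: 10% of $104,430 = $10,443
Total award: $104,430 + $10,443 = $114,873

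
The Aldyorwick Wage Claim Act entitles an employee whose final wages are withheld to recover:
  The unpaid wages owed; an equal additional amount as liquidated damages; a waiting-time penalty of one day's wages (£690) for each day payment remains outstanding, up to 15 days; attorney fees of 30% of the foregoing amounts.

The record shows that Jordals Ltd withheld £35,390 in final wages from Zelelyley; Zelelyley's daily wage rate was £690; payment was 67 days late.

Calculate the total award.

Liquidated damages (equal amount): £35,390
Penalty days: min(67, 15) = 15
Waiting-time penalty: 15 × £690 = £10,350
Subtotal: £35,390 + £35,390 + £10,350 = £81,130
Attorney fees: 30% of £81,130 = £24,339
Total award: £81,130 + £24,339 = £105,469

£105,469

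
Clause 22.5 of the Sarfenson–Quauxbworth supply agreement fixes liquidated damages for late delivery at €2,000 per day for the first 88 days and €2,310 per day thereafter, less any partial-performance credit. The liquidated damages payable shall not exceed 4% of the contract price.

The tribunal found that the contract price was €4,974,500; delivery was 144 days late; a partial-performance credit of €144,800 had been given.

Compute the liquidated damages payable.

€160,560

First 88 days: 88 × €2,000 = €176,000
Remaining days: (144 − 88) × €2,310 = €129,360
Accrued per-day damages: €176,000 + €129,360 = €305,360
Less partial-performance credit: €305,360 − €144,800 = €160,560
Cap: 4% of €4,974,500 = €198,980
Cap at €198,980: €160,560 is within the cap, no reduction.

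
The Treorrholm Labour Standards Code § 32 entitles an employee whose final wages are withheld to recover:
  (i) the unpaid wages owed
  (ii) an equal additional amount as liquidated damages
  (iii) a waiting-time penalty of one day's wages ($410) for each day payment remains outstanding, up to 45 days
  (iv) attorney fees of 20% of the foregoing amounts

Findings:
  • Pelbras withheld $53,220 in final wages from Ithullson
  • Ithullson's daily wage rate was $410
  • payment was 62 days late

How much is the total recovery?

Liquidated damages (equal amount): $53,220
Penalty days: min(62, 45) = 45
Waiting-time penalty: 45 × $410 = $18,450
Subtotal: $53,220 + $53,220 + $18,450 = $124,890
Attorney fees: 20% of $124,890 = $24,978
Total award: $124,890 + $24,978 = $149,868

Total award: $149,868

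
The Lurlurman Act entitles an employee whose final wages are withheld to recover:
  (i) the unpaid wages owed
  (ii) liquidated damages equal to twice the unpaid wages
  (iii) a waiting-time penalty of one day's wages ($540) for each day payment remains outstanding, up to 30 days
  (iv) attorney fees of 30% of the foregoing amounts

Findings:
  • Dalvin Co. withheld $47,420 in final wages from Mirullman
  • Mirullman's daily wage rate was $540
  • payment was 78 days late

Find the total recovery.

Doubled: 2 × $47,420 = $94,840
Penalty days: min(78, 30) = 30
Waiting-time penalty: 30 × $540 = $16,200
Subtotal: $47,420 + $94,840 + $16,200 = $158,460
Attorney fees: 30% of $158,460 = $47,538
Total award: $158,460 + $47,538 = $205,998

$205,998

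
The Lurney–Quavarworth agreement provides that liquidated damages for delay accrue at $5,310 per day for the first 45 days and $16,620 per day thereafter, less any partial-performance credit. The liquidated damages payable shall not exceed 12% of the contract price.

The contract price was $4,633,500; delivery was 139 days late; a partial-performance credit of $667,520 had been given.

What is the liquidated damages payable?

First 45 days: 45 × $5,310 = $238,950
Remaining days: (139 − 45) × $16,620 = $1,562,280
Accrued per-day damages: $238,950 + $1,562,280 = $1,801,230
Less partial-performance credit: $1,801,230 − $667,520 = $1,133,710
Cap: 12% of $4,633,500 = $556,020
Cap at $556,020: $1,133,710 exceeds the cap → $556,020

Liquidated damages: $556,020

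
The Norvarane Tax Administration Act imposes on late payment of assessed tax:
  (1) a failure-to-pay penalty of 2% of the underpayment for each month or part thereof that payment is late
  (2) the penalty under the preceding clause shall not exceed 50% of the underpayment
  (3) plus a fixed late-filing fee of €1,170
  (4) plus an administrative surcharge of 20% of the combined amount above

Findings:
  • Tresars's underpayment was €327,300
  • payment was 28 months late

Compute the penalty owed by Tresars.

Accrued rate: 2% × 28 = 56%, capped at 50% → 50%
Failure-to-pay penalty: 50% of €327,300 = €163,650
Penalty before surcharge: €163,650 + €1,170 = €164,820
Administrative surcharge: 20% of €164,820 = €32,964
Total penalty: €164,820 + €32,964 = €197,784

Penalty: €197,784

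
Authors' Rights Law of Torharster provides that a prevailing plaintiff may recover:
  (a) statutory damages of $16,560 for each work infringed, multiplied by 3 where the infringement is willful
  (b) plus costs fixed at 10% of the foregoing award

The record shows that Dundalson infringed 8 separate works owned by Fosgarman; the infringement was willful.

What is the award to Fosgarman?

$437,184

Statutory damages: 8 × $16,560 = $132,480
Trebled: 3 × $132,480 = $397,440
Costs: 10% of $397,440 = $39,744
Award plus costs: $397,440 + $39,744 = $437,184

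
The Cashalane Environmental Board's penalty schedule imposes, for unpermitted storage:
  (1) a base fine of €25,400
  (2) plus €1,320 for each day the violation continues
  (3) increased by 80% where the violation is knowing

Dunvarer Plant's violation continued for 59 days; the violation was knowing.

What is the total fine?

Civil penalty: €185,904

Per-day component: 59 × €1,320 = €77,880
Base plus per-day: €25,400 + €77,880 = €103,280
Enhancement: 80% of €103,280 = €82,624
Enhanced fine: €103,280 + €82,624 = €185,904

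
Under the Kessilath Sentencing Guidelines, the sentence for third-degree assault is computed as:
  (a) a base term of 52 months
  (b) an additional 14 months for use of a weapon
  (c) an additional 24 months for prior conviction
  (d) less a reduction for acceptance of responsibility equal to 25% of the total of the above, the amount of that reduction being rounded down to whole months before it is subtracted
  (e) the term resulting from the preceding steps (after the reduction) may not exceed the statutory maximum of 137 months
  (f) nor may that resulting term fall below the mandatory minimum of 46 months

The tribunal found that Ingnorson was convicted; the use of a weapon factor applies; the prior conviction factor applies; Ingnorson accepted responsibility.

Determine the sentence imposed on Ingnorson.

Use of a weapon enhancement: +14 months
Prior conviction enhancement: +24 months
Adjusted term: 52 months + 14 months + 24 months = 90 months
Acceptance of responsibility reduction: 25% of 90 months = 22 months (rounded down)
After reduction: 90 − 22 = 68 months
Cap at 137 months: 68 months is within the cap, no reduction.
Minimum 46 months: 68 months meets the minimum, no increase.

Sentence: 68 months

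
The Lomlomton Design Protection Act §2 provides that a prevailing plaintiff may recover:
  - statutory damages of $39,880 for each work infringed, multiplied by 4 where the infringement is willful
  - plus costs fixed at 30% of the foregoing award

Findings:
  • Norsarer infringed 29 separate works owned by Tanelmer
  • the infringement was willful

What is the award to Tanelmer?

Statutory damages: 29 × $39,880 = $1,156,520
Multiplied by 4: 4 × $1,156,520 = $4,626,080
Costs: 30% of $4,626,080 = $1,387,824
Award plus costs: $4,626,080 + $1,387,824 = $6,013,904

$6,013,904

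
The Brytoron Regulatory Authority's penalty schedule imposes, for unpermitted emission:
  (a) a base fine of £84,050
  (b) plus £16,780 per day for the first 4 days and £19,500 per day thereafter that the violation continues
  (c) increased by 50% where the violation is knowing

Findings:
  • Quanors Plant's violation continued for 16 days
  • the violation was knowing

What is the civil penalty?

First 4 days: 4 × £16,780 = £67,120
Remaining days: (16 − 4) × £19,500 = £234,000
Per-day component: £67,120 + £234,000 = £301,120
Base plus per-day: £84,050 + £301,120 = £385,170
Enhancement: 50% of £385,170 = £192,585
Enhanced fine: £385,170 + £192,585 = £577,755

Civil penalty: £577,755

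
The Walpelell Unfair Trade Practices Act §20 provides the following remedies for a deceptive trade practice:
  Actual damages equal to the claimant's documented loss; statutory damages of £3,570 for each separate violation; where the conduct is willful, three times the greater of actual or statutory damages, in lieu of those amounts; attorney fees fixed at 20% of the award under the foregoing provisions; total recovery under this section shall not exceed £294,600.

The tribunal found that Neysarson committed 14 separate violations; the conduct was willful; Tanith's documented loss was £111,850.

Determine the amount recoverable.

Statutory damages: 14 × £3,570 = £49,980
Greater of actual damages (£111,850) or statutory damages (£49,980): £111,850
Trebled: 3 × £111,850 = £335,550
Attorney fees: 20% of £335,550 = £67,110
Total before cap: £335,550 + £67,110 = £402,660
Cap at £294,600: £402,660 exceeds the cap → £294,600

Total recovery: £294,600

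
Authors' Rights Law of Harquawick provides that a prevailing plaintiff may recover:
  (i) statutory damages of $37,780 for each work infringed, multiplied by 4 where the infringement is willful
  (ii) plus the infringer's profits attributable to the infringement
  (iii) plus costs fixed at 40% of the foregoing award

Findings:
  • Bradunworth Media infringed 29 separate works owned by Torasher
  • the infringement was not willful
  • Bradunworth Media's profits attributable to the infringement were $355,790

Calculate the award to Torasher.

Statutory damages: 29 × $37,780 = $1,095,620
Infringement not willful: no ×4 enhancement.
Combined award: $1,095,620 + $355,790 = $1,451,410
Costs: 40% of $1,451,410 = $580,564
Award plus costs: $1,451,410 + $580,564 = $2,031,974

$2,031,974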